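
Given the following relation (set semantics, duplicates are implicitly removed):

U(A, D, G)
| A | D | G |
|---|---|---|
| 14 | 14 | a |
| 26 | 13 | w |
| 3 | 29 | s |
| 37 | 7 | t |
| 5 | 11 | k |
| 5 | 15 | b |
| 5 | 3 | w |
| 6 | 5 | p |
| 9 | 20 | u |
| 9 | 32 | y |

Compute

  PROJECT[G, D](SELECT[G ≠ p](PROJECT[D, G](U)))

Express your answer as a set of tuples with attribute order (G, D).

π[D, G]: project onto (D, G) → {(11, k), (13, w), (14, a), (15, b), (20, u), (29, s), (3, w), (32, y), (5, p), (7, t)}
Selection G ≠ p: {(11, k), (13, w), (14, a), (15, b), (20, u), (29, s), (3, w), (32, y), (7, t)}
π[G, D]: project onto (G, D) → {(a, 14), (b, 15), (k, 11), (s, 29), (t, 7), (u, 20), (w, 13), (w, 3), (y, 32)}

{(a, 14), (b, 15), (k, 11), (s, 29), (t, 7), (u, 20), (w, 13), (w, 3), (y, 32)}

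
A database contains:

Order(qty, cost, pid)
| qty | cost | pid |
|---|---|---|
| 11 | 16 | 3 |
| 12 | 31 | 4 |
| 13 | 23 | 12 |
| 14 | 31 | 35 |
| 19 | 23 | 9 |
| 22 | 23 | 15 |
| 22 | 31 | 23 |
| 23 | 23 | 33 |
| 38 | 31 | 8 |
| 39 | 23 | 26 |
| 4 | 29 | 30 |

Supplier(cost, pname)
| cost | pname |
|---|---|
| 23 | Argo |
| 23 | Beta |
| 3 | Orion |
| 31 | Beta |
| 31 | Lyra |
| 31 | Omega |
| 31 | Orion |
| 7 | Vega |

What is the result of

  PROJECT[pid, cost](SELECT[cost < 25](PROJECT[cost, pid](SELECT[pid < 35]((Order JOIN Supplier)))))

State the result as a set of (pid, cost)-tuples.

Natural join on cost: {(12, 31, 4, Beta), (12, 31, 4, Lyra), (12, 31, 4, Omega), (12, 31, 4, Orion), (13, 23, 12, Argo), (13, 23, 12, Beta), (14, 31, 35, Beta), (14, 31, 35, Lyra), (14, 31, 35, Omega), (14, 31, 35, Orion), (19, 23, 9, Argo), (19, 23, 9, Beta), (22, 23, 15, Argo), (22, 23, 15, Beta), (22, 31, 23, Beta), (22, 31, 23, Lyra), (22, 31, 23, Omega), (22, 31, 23, Orion), (23, 23, 33, Argo), (23, 23, 33, Beta), (38, 31, 8, Beta), (38, 31, 8, Lyra), (38, 31, 8, Omega), (38, 31, 8, Orion), (39, 23, 26, Argo), (39, 23, 26, Beta)}
Filtering on pid < 35 leaves {(12, 31, 4, Beta), (12, 31, 4, Lyra), (12, 31, 4, Omega), (12, 31, 4, Orion), (13, 23, 12, Argo), (13, 23, 12, Beta), (19, 23, 9, Argo), (19, 23, 9, Beta), (22, 23, 15, Argo), (22, 23, 15, Beta), (22, 31, 23, Beta), (22, 31, 23, Lyra), (22, 31, 23, Omega), (22, 31, 23, Orion), (23, 23, 33, Argo), (23, 23, 33, Beta), (38, 31, 8, Beta), (38, 31, 8, Lyra), (38, 31, 8, Omega), (38, 31, 8, Orion), (39, 23, 26, Argo), (39, 23, 26, Beta)}.
π[cost, pid]: project onto (cost, pid) (14 duplicate(s) eliminated) → {(23, 12), (23, 15), (23, 26), (23, 33), (23, 9), (31, 23), (31, 4), (31, 8)}
Filtering on cost < 25 leaves {(23, 12), (23, 15), (23, 26), (23, 33), (23, 9)}.
π[pid, cost]: project onto (pid, cost) → {(12, 23), (15, 23), (26, 23), (33, 23), (9, 23)}

{(12, 23), (15, 23), (26, 23), (33, 23), (9, 23)}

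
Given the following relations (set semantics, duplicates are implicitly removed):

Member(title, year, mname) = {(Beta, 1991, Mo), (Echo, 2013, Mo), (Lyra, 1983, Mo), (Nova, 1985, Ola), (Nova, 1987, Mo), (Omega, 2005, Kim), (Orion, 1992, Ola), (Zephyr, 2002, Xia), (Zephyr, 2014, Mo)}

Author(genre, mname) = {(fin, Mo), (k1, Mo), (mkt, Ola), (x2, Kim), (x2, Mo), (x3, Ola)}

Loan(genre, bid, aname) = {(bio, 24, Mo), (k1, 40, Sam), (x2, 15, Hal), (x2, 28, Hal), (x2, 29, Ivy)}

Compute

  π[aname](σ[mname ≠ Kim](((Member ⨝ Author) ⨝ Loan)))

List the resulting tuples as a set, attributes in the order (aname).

Member ⋈ Author (natural join on mname): {(Beta, 1991, Mo, fin), (Beta, 1991, Mo, k1), (Beta, 1991, Mo, x2), (Echo, 2013, Mo, fin), (Echo, 2013, Mo, k1), (Echo, 2013, Mo, x2), (Lyra, 1983, Mo, fin), (Lyra, 1983, Mo, k1), (Lyra, 1983, Mo, x2), (Nova, 1985, Ola, mkt), (Nova, 1985, Ola, x3), (Nova, 1987, Mo, fin), (Nova, 1987, Mo, k1), (Nova, 1987, Mo, x2), (Omega, 2005, Kim, x2), (Orion, 1992, Ola, mkt), (Orion, 1992, Ola, x3), (Zephyr, 2014, Mo, fin), (Zephyr, 2014, Mo, k1), (Zephyr, 2014, Mo, x2)}
(Member ⨝ Author) ⋈ Loan (natural join on genre): {(Beta, 1991, Mo, k1, 40, Sam), (Beta, 1991, Mo, x2, 15, Hal), (Beta, 1991, Mo, x2, 28, Hal), (Beta, 1991, Mo, x2, 29, Ivy), (Echo, 2013, Mo, k1, 40, Sam), (Echo, 2013, Mo, x2, 15, Hal), (Echo, 2013, Mo, x2, 28, Hal), (Echo, 2013, Mo, x2, 29, Ivy), (Lyra, 1983, Mo, k1, 40, Sam), (Lyra, 1983, Mo, x2, 15, Hal), (Lyra, 1983, Mo, x2, 28, Hal), (Lyra, 1983, Mo, x2, 29, Ivy), (Nova, 1987, Mo, k1, 40, Sam), (Nova, 1987, Mo, x2, 15, Hal), (Nova, 1987, Mo, x2, 28, Hal), (Nova, 1987, Mo, x2, 29, Ivy), (Omega, 2005, Kim, x2, 15, Hal), (Omega, 2005, Kim, x2, 28, Hal), (Omega, 2005, Kim, x2, 29, Ivy), (Zephyr, 2014, Mo, k1, 40, Sam), (Zephyr, 2014, Mo, x2, 15, Hal), (Zephyr, 2014, Mo, x2, 28, Hal), (Zephyr, 2014, Mo, x2, 29, Ivy)}
σ[mname ≠ Kim]: keep tuples satisfying mname ≠ Kim → {(Beta, 1991, Mo, k1, 40, Sam), (Beta, 1991, Mo, x2, 15, Hal), (Beta, 1991, Mo, x2, 28, Hal), (Beta, 1991, Mo, x2, 29, Ivy), (Echo, 2013, Mo, k1, 40, Sam), (Echo, 2013, Mo, x2, 15, Hal), (Echo, 2013, Mo, x2, 28, Hal), (Echo, 2013, Mo, x2, 29, Ivy), (Lyra, 1983, Mo, k1, 40, Sam), (Lyra, 1983, Mo, x2, 15, Hal), (Lyra, 1983, Mo, x2, 28, Hal), (Lyra, 1983, Mo, x2, 29, Ivy), (Nova, 1987, Mo, k1, 40, Sam), (Nova, 1987, Mo, x2, 15, Hal), (Nova, 1987, Mo, x2, 28, Hal), (Nova, 1987, Mo, x2, 29, Ivy), (Zephyr, 2014, Mo, k1, 40, Sam), (Zephyr, 2014, Mo, x2, 15, Hal), (Zephyr, 2014, Mo, x2, 28, Hal), (Zephyr, 2014, Mo, x2, 29, Ivy)}
Keep only column(s) aname (17 duplicate(s) eliminated): {Hal, Ivy, Sam}

{Hal, Ivy, Sam}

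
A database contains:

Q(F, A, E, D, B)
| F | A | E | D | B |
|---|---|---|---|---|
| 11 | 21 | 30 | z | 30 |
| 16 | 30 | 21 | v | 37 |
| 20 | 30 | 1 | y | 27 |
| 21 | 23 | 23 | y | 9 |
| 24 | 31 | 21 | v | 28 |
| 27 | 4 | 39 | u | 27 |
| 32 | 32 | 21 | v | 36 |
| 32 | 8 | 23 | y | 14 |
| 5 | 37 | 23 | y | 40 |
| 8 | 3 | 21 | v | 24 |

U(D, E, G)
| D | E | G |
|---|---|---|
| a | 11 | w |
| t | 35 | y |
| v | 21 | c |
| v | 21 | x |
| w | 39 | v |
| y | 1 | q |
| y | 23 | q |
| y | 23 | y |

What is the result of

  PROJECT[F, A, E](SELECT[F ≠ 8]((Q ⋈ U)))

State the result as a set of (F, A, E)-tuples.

{(16, 30, 21), (20, 30, 1), (21, 23, 23), (24, 31, 21), (32, 32, 21), (32, 8, 23), (5, 37, 23)}

Joining Q and U on E, D yields {(16, 30, 21, v, 37, c), (16, 30, 21, v, 37, x), (20, 30, 1, y, 27, q), (21, 23, 23, y, 9, q), (21, 23, 23, y, 9, y), (24, 31, 21, v, 28, c), (24, 31, 21, v, 28, x), (32, 32, 21, v, 36, c), (32, 32, 21, v, 36, x), (32, 8, 23, y, 14, q), (32, 8, 23, y, 14, y), (5, 37, 23, y, 40, q), (5, 37, 23, y, 40, y), (8, 3, 21, v, 24, c), (8, 3, 21, v, 24, x)}.
Filtering on F ≠ 8 leaves {(16, 30, 21, v, 37, c), (16, 30, 21, v, 37, x), (20, 30, 1, y, 27, q), (21, 23, 23, y, 9, q), (21, 23, 23, y, 9, y), (24, 31, 21, v, 28, c), (24, 31, 21, v, 28, x), (32, 32, 21, v, 36, c), (32, 32, 21, v, 36, x), (32, 8, 23, y, 14, q), (32, 8, 23, y, 14, y), (5, 37, 23, y, 40, q), (5, 37, 23, y, 40, y)}.
Keep only column(s) F, A, E (6 duplicate(s) eliminated): {(16, 30, 21), (20, 30, 1), (21, 23, 23), (24, 31, 21), (32, 32, 21), (32, 8, 23), (5, 37, 23)}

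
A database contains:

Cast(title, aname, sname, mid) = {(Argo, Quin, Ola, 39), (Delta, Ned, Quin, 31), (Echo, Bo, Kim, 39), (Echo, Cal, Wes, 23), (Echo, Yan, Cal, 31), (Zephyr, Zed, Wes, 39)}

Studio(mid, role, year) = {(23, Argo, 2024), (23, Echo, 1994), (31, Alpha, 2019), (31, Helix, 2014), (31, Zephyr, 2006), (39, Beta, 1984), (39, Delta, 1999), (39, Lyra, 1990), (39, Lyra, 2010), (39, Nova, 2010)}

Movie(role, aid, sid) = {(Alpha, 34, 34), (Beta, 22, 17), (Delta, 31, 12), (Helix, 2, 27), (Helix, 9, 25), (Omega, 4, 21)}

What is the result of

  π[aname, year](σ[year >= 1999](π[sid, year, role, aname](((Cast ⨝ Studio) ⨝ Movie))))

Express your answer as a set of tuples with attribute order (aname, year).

{(Bo, 1999), (Ned, 2014), (Ned, 2019), (Quin, 1999), (Yan, 2014), (Yan, 2019), (Zed, 1999)}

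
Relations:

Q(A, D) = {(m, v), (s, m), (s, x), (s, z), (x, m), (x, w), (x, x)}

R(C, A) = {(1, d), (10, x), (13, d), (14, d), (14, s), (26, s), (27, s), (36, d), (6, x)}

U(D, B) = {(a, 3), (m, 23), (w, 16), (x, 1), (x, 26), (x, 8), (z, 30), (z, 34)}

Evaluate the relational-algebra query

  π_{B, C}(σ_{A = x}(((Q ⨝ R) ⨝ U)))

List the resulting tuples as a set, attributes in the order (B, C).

{(1, 10), (1, 6), (16, 10), (16, 6), (23, 10), (23, 6), (26, 10), (26, 6), (8, 10), (8, 6)}

Q ⋈ R (natural join on A): {(s, m, 14), (s, m, 26), (s, m, 27), (s, x, 14), (s, x, 26), (s, x, 27), (s, z, 14), (s, z, 26), (s, z, 27), (x, m, 10), (x, m, 6), (x, w, 10), (x, w, 6), (x, x, 10), (x, x, 6)}
(Q ⨝ R) ⋈ U (natural join on D): {(s, m, 14, 23), (s, m, 26, 23), (s, m, 27, 23), (s, x, 14, 1), (s, x, 14, 26), (s, x, 14, 8), (s, x, 26, 1), (s, x, 26, 26), (s, x, 26, 8), (s, x, 27, 1), (s, x, 27, 26), (s, x, 27, 8), (s, z, 14, 30), (s, z, 14, 34), (s, z, 26, 30), (s, z, 26, 34), (s, z, 27, 30), (s, z, 27, 34), (x, m, 10, 23), (x, m, 6, 23), (x, w, 10, 16), (x, w, 6, 16), (x, x, 10, 1), (x, x, 10, 26), (x, x, 10, 8), (x, x, 6, 1), (x, x, 6, 26), (x, x, 6, 8)}
Apply σ_{A = x}; surviving tuples: {(x, m, 10, 23), (x, m, 6, 23), (x, w, 10, 16), (x, w, 6, 16), (x, x, 10, 1), (x, x, 10, 26), (x, x, 10, 8), (x, x, 6, 1), (x, x, 6, 26), (x, x, 6, 8)}
Keep only column(s) B, C: {(1, 10), (1, 6), (16, 10), (16, 6), (23, 10), (23, 6), (26, 10), (26, 6), (8, 10), (8, 6)}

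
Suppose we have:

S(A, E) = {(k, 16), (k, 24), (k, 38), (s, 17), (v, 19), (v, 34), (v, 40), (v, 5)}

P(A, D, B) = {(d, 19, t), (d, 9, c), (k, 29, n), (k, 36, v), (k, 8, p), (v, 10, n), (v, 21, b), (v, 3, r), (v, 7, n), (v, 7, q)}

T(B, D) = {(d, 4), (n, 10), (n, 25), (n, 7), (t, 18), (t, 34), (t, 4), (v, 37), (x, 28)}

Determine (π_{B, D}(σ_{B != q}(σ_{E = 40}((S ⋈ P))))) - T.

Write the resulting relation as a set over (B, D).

{(b, 21), (r, 3)}

S ⋈ P (natural join on A): {(k, 16, 29, n), (k, 16, 36, v), (k, 16, 8, p), (k, 24, 29, n), (k, 24, 36, v), (k, 24, 8, p), (k, 38, 29, n), (k, 38, 36, v), (k, 38, 8, p), (v, 19, 10, n), (v, 19, 21, b), (v, 19, 3, r), (v, 19, 7, n), (v, 19, 7, q), (v, 34, 10, n), (v, 34, 21, b), (v, 34, 3, r), (v, 34, 7, n), (v, 34, 7, q), (v, 40, 10, n), (v, 40, 21, b), (v, 40, 3, r), (v, 40, 7, n), (v, 40, 7, q), (v, 5, 10, n), (v, 5, 21, b), (v, 5, 3, r), (v, 5, 7, n), (v, 5, 7, q)}
σ[E = 40]: keep tuples satisfying E = 40 → {(v, 40, 10, n), (v, 40, 21, b), (v, 40, 3, r), (v, 40, 7, n), (v, 40, 7, q)}
σ[B != q]: keep tuples satisfying B != q → {(v, 40, 10, n), (v, 40, 21, b), (v, 40, 3, r), (v, 40, 7, n)}
π[B, D]: project onto (B, D) → {(b, 21), (n, 10), (n, 7), (r, 3)}
Difference: {(b, 21), (n, 10), (n, 7), (r, 3)} with {(d, 4), (n, 10), (n, 25), (n, 7), (t, 18), (t, 34), (t, 4), (v, 37), (x, 28)} → {(b, 21), (r, 3)}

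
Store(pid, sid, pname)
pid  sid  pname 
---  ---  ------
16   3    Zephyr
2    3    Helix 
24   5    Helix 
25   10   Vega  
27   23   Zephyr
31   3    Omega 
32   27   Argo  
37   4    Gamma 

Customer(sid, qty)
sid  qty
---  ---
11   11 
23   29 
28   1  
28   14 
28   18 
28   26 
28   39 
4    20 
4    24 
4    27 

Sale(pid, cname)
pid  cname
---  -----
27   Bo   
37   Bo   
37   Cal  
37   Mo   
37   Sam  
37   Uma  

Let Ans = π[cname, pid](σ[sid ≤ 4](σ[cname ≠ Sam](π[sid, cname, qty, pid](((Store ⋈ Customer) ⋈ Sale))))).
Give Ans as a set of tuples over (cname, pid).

Store ⋈ Customer (natural join on sid): {(27, 23, Zephyr, 29), (37, 4, Gamma, 20), (37, 4, Gamma, 24), (37, 4, Gamma, 27)}
(Store ⋈ Customer) ⋈ Sale (natural join on pid): {(27, 23, Zephyr, 29, Bo), (37, 4, Gamma, 20, Bo), (37, 4, Gamma, 20, Cal), (37, 4, Gamma, 20, Mo), (37, 4, Gamma, 20, Sam), (37, 4, Gamma, 20, Uma), (37, 4, Gamma, 24, Bo), (37, 4, Gamma, 24, Cal), (37, 4, Gamma, 24, Mo), (37, 4, Gamma, 24, Sam), (37, 4, Gamma, 24, Uma), (37, 4, Gamma, 27, Bo), (37, 4, Gamma, 27, Cal), (37, 4, Gamma, 27, Mo), (37, 4, Gamma, 27, Sam), (37, 4, Gamma, 27, Uma)}
π[sid, cname, qty, pid]: project onto (sid, cname, qty, pid) → {(23, Bo, 29, 27), (4, Bo, 20, 37), (4, Bo, 24, 37), (4, Bo, 27, 37), (4, Cal, 20, 37), (4, Cal, 24, 37), (4, Cal, 27, 37), (4, Mo, 20, 37), (4, Mo, 24, 37), (4, Mo, 27, 37), (4, Sam, 20, 37), (4, Sam, 24, 37), (4, Sam, 27, 37), (4, Uma, 20, 37), (4, Uma, 24, 37), (4, Uma, 27, 37)}
Filtering on cname ≠ Sam leaves {(23, Bo, 29, 27), (4, Bo, 20, 37), (4, Bo, 24, 37), (4, Bo, 27, 37), (4, Cal, 20, 37), (4, Cal, 24, 37), (4, Cal, 27, 37), (4, Mo, 20, 37), (4, Mo, 24, 37), (4, Mo, 27, 37), (4, Uma, 20, 37), (4, Uma, 24, 37), (4, Uma, 27, 37)}.
Filtering on sid ≤ 4 leaves {(4, Bo, 20, 37), (4, Bo, 24, 37), (4, Bo, 27, 37), (4, Cal, 20, 37), (4, Cal, 24, 37), (4, Cal, 27, 37), (4, Mo, 20, 37), (4, Mo, 24, 37), (4, Mo, 27, 37), (4, Uma, 20, 37), (4, Uma, 24, 37), (4, Uma, 27, 37)}.
π[cname, pid]: project onto (cname, pid) (8 duplicate(s) eliminated) → {(Bo, 37), (Cal, 37), (Mo, 37), (Uma, 37)}

{(Bo, 37), (Cal, 37), (Mo, 37), (Uma, 37)}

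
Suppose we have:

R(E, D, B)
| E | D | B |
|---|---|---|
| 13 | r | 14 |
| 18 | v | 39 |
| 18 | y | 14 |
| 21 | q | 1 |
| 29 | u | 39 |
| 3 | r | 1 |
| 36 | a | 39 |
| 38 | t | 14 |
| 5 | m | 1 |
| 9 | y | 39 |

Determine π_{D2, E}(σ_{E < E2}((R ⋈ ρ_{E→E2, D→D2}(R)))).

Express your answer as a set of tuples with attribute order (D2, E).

{(a, 18), (a, 29), (a, 9), (m, 3), (q, 3), (q, 5), (t, 13), (t, 18), (u, 18), (u, 9), (v, 9), (y, 13)}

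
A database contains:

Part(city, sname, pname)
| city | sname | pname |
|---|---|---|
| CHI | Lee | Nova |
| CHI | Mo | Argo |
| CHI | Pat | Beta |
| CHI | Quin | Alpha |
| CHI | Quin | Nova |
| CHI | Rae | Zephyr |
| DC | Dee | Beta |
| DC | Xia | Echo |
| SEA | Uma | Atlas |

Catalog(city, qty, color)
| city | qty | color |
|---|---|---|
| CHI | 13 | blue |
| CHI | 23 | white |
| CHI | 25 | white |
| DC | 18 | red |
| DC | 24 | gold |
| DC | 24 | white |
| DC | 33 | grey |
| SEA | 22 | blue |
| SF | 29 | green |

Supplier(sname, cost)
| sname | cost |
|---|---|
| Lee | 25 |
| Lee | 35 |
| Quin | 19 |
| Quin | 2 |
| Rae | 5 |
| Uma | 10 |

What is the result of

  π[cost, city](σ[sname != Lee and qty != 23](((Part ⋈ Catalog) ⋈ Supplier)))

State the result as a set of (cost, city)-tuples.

{(10, SEA), (19, CHI), (2, CHI), (5, CHI)}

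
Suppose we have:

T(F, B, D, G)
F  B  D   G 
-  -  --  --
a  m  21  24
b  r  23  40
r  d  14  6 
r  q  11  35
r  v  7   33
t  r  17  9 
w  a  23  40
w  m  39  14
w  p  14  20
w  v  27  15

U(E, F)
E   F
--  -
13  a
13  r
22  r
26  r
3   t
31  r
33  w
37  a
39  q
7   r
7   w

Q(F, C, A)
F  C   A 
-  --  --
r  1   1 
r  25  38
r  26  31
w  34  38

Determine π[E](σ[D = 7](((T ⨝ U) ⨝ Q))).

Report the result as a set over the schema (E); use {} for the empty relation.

{13, 22, 26, 31, 7}

T ⋈ U (natural join on F): {(a, m, 21, 24, 13), (a, m, 21, 24, 37), (r, d, 14, 6, 13), (r, d, 14, 6, 22), (r, d, 14, 6, 26), (r, d, 14, 6, 31), (r, d, 14, 6, 7), (r, q, 11, 35, 13), (r, q, 11, 35, 22), (r, q, 11, 35, 26), (r, q, 11, 35, 31), (r, q, 11, 35, 7), (r, v, 7, 33, 13), (r, v, 7, 33, 22), (r, v, 7, 33, 26), (r, v, 7, 33, 31), (r, v, 7, 33, 7), (t, r, 17, 9, 3), (w, a, 23, 40, 33), (w, a, 23, 40, 7), (w, m, 39, 14, 33), (w, m, 39, 14, 7), (w, p, 14, 20, 33), (w, p, 14, 20, 7), (w, v, 27, 15, 33), (w, v, 27, 15, 7)}
(T ⨝ U) ⋈ Q (natural join on F): {(r, d, 14, 6, 13, 1, 1), (r, d, 14, 6, 13, 25, 38), (r, d, 14, 6, 13, 26, 31), (r, d, 14, 6, 22, 1, 1), (r, d, 14, 6, 22, 25, 38), (r, d, 14, 6, 22, 26, 31), (r, d, 14, 6, 26, 1, 1), (r, d, 14, 6, 26, 25, 38), (r, d, 14, 6, 26, 26, 31), (r, d, 14, 6, 31, 1, 1), (r, d, 14, 6, 31, 25, 38), (r, d, 14, 6, 31, 26, 31), (r, d, 14, 6, 7, 1, 1), (r, d, 14, 6, 7, 25, 38), (r, d, 14, 6, 7, 26, 31), (r, q, 11, 35, 13, 1, 1), (r, q, 11, 35, 13, 25, 38), (r, q, 11, 35, 13, 26, 31), (r, q, 11, 35, 22, 1, 1), (r, q, 11, 35, 22, 25, 38), (r, q, 11, 35, 22, 26, 31), (r, q, 11, 35, 26, 1, 1), (r, q, 11, 35, 26, 25, 38), (r, q, 11, 35, 26, 26, 31), (r, q, 11, 35, 31, 1, 1), (r, q, 11, 35, 31, 25, 38), (r, q, 11, 35, 31, 26, 31), (r, q, 11, 35, 7, 1, 1), (r, q, 11, 35, 7, 25, 38), (r, q, 11, 35, 7, 26, 31), (r, v, 7, 33, 13, 1, 1), (r, v, 7, 33, 13, 25, 38), (r, v, 7, 33, 13, 26, 31), (r, v, 7, 33, 22, 1, 1), (r, v, 7, 33, 22, 25, 38), (r, v, 7, 33, 22, 26, 31), (r, v, 7, 33, 26, 1, 1), (r, v, 7, 33, 26, 25, 38), (r, v, 7, 33, 26, 26, 31), (r, v, 7, 33, 31, 1, 1), (r, v, 7, 33, 31, 25, 38), (r, v, 7, 33, 31, 26, 31), (r, v, 7, 33, 7, 1, 1), (r, v, 7, 33, 7, 25, 38), (r, v, 7, 33, 7, 26, 31), (w, a, 23, 40, 33, 34, 38), (w, a, 23, 40, 7, 34, 38), (w, m, 39, 14, 33, 34, 38), (w, m, 39, 14, 7, 34, 38), (w, p, 14, 20, 33, 34, 38), (w, p, 14, 20, 7, 34, 38), (w, v, 27, 15, 33, 34, 38), (w, v, 27, 15, 7, 34, 38)}
Apply σ_{D = 7}; surviving tuples: {(r, v, 7, 33, 13, 1, 1), (r, v, 7, 33, 13, 25, 38), (r, v, 7, 33, 13, 26, 31), (r, v, 7, 33, 22, 1, 1), (r, v, 7, 33, 22, 25, 38), (r, v, 7, 33, 22, 26, 31), (r, v, 7, 33, 26, 1, 1), (r, v, 7, 33, 26, 25, 38), (r, v, 7, 33, 26, 26, 31), (r, v, 7, 33, 31, 1, 1), (r, v, 7, 33, 31, 25, 38), (r, v, 7, 33, 31, 26, 31), (r, v, 7, 33, 7, 1, 1), (r, v, 7, 33, 7, 25, 38), (r, v, 7, 33, 7, 26, 31)}
π[E]: project onto (E) (10 duplicate(s) eliminated) → {13, 22, 26, 31, 7}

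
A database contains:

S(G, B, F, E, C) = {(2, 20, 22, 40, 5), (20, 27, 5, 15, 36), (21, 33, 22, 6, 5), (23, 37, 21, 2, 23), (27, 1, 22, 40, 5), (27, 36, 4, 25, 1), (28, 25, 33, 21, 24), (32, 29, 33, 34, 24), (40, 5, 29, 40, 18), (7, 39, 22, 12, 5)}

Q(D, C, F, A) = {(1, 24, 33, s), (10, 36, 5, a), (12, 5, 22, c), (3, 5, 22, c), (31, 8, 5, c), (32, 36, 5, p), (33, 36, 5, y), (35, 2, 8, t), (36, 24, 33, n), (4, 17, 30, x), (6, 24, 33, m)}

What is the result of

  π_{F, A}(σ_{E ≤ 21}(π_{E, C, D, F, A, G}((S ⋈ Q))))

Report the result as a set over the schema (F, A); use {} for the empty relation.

{(22, c), (33, m), (33, n), (33, s), (5, a), (5, p), (5, y)}

Natural join on F, C: {(2, 20, 22, 40, 5, 12, c), (2, 20, 22, 40, 5, 3, c), (20, 27, 5, 15, 36, 10, a), (20, 27, 5, 15, 36, 32, p), (20, 27, 5, 15, 36, 33, y), (21, 33, 22, 6, 5, 12, c), (21, 33, 22, 6, 5, 3, c), (27, 1, 22, 40, 5, 12, c), (27, 1, 22, 40, 5, 3, c), (28, 25, 33, 21, 24, 1, s), (28, 25, 33, 21, 24, 36, n), (28, 25, 33, 21, 24, 6, m), (32, 29, 33, 34, 24, 1, s), (32, 29, 33, 34, 24, 36, n), (32, 29, 33, 34, 24, 6, m), (7, 39, 22, 12, 5, 12, c), (7, 39, 22, 12, 5, 3, c)}
Projecting to E, C, D, F, A, G: {(12, 5, 12, 22, c, 7), (12, 5, 3, 22, c, 7), (15, 36, 10, 5, a, 20), (15, 36, 32, 5, p, 20), (15, 36, 33, 5, y, 20), (21, 24, 1, 33, s, 28), (21, 24, 36, 33, n, 28), (21, 24, 6, 33, m, 28), (34, 24, 1, 33, s, 32), (34, 24, 36, 33, n, 32), (34, 24, 6, 33, m, 32), (40, 5, 12, 22, c, 2), (40, 5, 12, 22, c, 27), (40, 5, 3, 22, c, 2), (40, 5, 3, 22, c, 27), (6, 5, 12, 22, c, 21), (6, 5, 3, 22, c, 21)}
Filtering on E ≤ 21 leaves {(12, 5, 12, 22, c, 7), (12, 5, 3, 22, c, 7), (15, 36, 10, 5, a, 20), (15, 36, 32, 5, p, 20), (15, 36, 33, 5, y, 20), (21, 24, 1, 33, s, 28), (21, 24, 36, 33, n, 28), (21, 24, 6, 33, m, 28), (6, 5, 12, 22, c, 21), (6, 5, 3, 22, c, 21)}.
Projecting to F, A (3 duplicate(s) eliminated): {(22, c), (33, m), (33, n), (33, s), (5, a), (5, p), (5, y)}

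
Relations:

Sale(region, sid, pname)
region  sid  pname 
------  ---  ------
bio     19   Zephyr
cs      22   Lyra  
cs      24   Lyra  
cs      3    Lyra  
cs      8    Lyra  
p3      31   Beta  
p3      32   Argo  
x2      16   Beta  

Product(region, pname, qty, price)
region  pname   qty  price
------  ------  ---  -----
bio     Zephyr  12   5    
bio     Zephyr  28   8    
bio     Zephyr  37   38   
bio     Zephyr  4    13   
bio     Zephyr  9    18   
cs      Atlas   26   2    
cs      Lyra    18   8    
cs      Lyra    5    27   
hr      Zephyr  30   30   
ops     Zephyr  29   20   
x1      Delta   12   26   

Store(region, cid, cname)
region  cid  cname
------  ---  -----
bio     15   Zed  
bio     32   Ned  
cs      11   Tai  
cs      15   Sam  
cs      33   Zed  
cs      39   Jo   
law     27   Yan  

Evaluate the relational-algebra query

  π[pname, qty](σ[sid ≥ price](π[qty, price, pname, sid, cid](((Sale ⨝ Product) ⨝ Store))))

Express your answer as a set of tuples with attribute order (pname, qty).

Sale ⋈ Product (natural join on region, pname): {(bio, 19, Zephyr, 12, 5), (bio, 19, Zephyr, 28, 8), (bio, 19, Zephyr, 37, 38), (bio, 19, Zephyr, 4, 13), (bio, 19, Zephyr, 9, 18), (cs, 22, Lyra, 18, 8), (cs, 22, Lyra, 5, 27), (cs, 24, Lyra, 18, 8), (cs, 24, Lyra, 5, 27), (cs, 3, Lyra, 18, 8), (cs, 3, Lyra, 5, 27), (cs, 8, Lyra, 18, 8), (cs, 8, Lyra, 5, 27)}
(Sale ⨝ Product) ⋈ Store (natural join on region): {(bio, 19, Zephyr, 12, 5, 15, Zed), (bio, 19, Zephyr, 12, 5, 32, Ned), (bio, 19, Zephyr, 28, 8, 15, Zed), (bio, 19, Zephyr, 28, 8, 32, Ned), (bio, 19, Zephyr, 37, 38, 15, Zed), (bio, 19, Zephyr, 37, 38, 32, Ned), (bio, 19, Zephyr, 4, 13, 15, Zed), (bio, 19, Zephyr, 4, 13, 32, Ned), (bio, 19, Zephyr, 9, 18, 15, Zed), (bio, 19, Zephyr, 9, 18, 32, Ned), (cs, 22, Lyra, 18, 8, 11, Tai), (cs, 22, Lyra, 18, 8, 15, Sam), (cs, 22, Lyra, 18, 8, 33, Zed), (cs, 22, Lyra, 18, 8, 39, Jo), (cs, 22, Lyra, 5, 27, 11, Tai), (cs, 22, Lyra, 5, 27, 15, Sam), (cs, 22, Lyra, 5, 27, 33, Zed), (cs, 22, Lyra, 5, 27, 39, Jo), (cs, 24, Lyra, 18, 8, 11, Tai), (cs, 24, Lyra, 18, 8, 15, Sam), (cs, 24, Lyra, 18, 8, 33, Zed), (cs, 24, Lyra, 18, 8, 39, Jo), (cs, 24, Lyra, 5, 27, 11, Tai), (cs, 24, Lyra, 5, 27, 15, Sam), (cs, 24, Lyra, 5, 27, 33, Zed), (cs, 24, Lyra, 5, 27, 39, Jo), (cs, 3, Lyra, 18, 8, 11, Tai), (cs, 3, Lyra, 18, 8, 15, Sam), (cs, 3, Lyra, 18, 8, 33, Zed), (cs, 3, Lyra, 18, 8, 39, Jo), (cs, 3, Lyra, 5, 27, 11, Tai), (cs, 3, Lyra, 5, 27, 15, Sam), (cs, 3, Lyra, 5, 27, 33, Zed), (cs, 3, Lyra, 5, 27, 39, Jo), (cs, 8, Lyra, 18, 8, 11, Tai), (cs, 8, Lyra, 18, 8, 15, Sam), (cs, 8, Lyra, 18, 8, 33, Zed), (cs, 8, Lyra, 18, 8, 39, Jo), (cs, 8, Lyra, 5, 27, 11, Tai), (cs, 8, Lyra, 5, 27, 15, Sam), (cs, 8, Lyra, 5, 27, 33, Zed), (cs, 8, Lyra, 5, 27, 39, Jo)}
π[qty, price, pname, sid, cid]: project onto (qty, price, pname, sid, cid) → {(12, 5, Zephyr, 19, 15), (12, 5, Zephyr, 19, 32), (18, 8, Lyra, 22, 11), (18, 8, Lyra, 22, 15), (18, 8, Lyra, 22, 33), (18, 8, Lyra, 22, 39), (18, 8, Lyra, 24, 11), (18, 8, Lyra, 24, 15), (18, 8, Lyra, 24, 33), (18, 8, Lyra, 24, 39), (18, 8, Lyra, 3, 11), (18, 8, Lyra, 3, 15), (18, 8, Lyra, 3, 33), (18, 8, Lyra, 3, 39), (18, 8, Lyra, 8, 11), (18, 8, Lyra, 8, 15), (18, 8, Lyra, 8, 33), (18, 8, Lyra, 8, 39), (28, 8, Zephyr, 19, 15), (28, 8, Zephyr, 19, 32), (37, 38, Zephyr, 19, 15), (37, 38, Zephyr, 19, 32), (4, 13, Zephyr, 19, 15), (4, 13, Zephyr, 19, 32), (5, 27, Lyra, 22, 11), (5, 27, Lyra, 22, 15), (5, 27, Lyra, 22, 33), (5, 27, Lyra, 22, 39), (5, 27, Lyra, 24, 11), (5, 27, Lyra, 24, 15), (5, 27, Lyra, 24, 33), (5, 27, Lyra, 24, 39), (5, 27, Lyra, 3, 11), (5, 27, Lyra, 3, 15), (5, 27, Lyra, 3, 33), (5, 27, Lyra, 3, 39), (5, 27, Lyra, 8, 11), (5, 27, Lyra, 8, 15), (5, 27, Lyra, 8, 33), (5, 27, Lyra, 8, 39), (9, 18, Zephyr, 19, 15), (9, 18, Zephyr, 19, 32)}
Apply σ_{sid ≥ price}; surviving tuples: {(12, 5, Zephyr, 19, 15), (12, 5, Zephyr, 19, 32), (18, 8, Lyra, 22, 11), (18, 8, Lyra, 22, 15), (18, 8, Lyra, 22, 33), (18, 8, Lyra, 22, 39), (18, 8, Lyra, 24, 11), (18, 8, Lyra, 24, 15), (18, 8, Lyra, 24, 33), (18, 8, Lyra, 24, 39), (18, 8, Lyra, 8, 11), (18, 8, Lyra, 8, 15), (18, 8, Lyra, 8, 33), (18, 8, Lyra, 8, 39), (28, 8, Zephyr, 19, 15), (28, 8, Zephyr, 19, 32), (4, 13, Zephyr, 19, 15), (4, 13, Zephyr, 19, 32), (9, 18, Zephyr, 19, 15), (9, 18, Zephyr, 19, 32)}
π[pname, qty]: project onto (pname, qty) (15 duplicate(s) eliminated) → {(Lyra, 18), (Zephyr, 12), (Zephyr, 28), (Zephyr, 4), (Zephyr, 9)}

{(Lyra, 18), (Zephyr, 12), (Zephyr, 28), (Zephyr, 4), (Zephyr, 9)}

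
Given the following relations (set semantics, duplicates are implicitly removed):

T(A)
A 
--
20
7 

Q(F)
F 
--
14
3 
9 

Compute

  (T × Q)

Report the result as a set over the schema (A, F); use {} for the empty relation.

{(20, 14), (20, 3), (20, 9), (7, 14), (7, 3), (7, 9)}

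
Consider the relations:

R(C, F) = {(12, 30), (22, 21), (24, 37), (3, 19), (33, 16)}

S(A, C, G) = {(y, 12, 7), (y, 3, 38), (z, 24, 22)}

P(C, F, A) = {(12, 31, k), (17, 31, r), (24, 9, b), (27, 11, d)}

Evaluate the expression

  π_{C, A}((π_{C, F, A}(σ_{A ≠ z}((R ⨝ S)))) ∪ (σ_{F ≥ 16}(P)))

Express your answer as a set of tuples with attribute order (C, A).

Natural join on C: {(12, 30, y, 7), (24, 37, z, 22), (3, 19, y, 38)}
σ[A ≠ z]: keep tuples satisfying A ≠ z → {(12, 30, y, 7), (3, 19, y, 38)}
Projecting to C, F, A: {(12, 30, y), (3, 19, y)}
σ[F ≥ 16]: keep tuples satisfying F ≥ 16 → {(12, 31, k), (17, 31, r)}
Set union of the two operands is {(12, 30, y), (12, 31, k), (17, 31, r), (3, 19, y)}.
Projecting to C, A: {(12, k), (12, y), (17, r), (3, y)}

{(12, k), (12, y), (17, r), (3, y)}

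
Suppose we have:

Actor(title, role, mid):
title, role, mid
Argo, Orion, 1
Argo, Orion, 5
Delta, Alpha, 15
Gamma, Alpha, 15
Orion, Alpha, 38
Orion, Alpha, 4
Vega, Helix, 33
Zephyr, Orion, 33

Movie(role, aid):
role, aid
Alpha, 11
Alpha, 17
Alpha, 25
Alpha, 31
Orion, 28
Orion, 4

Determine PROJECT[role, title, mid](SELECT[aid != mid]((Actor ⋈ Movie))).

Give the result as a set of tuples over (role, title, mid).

{(Alpha, Delta, 15), (Alpha, Gamma, 15), (Alpha, Orion, 38), (Alpha, Orion, 4), (Orion, Argo, 1), (Orion, Argo, 5), (Orion, Zephyr, 33)}

Joining Actor and Movie on role yields {(Argo, Orion, 1, 28), (Argo, Orion, 1, 4), (Argo, Orion, 5, 28), (Argo, Orion, 5, 4), (Delta, Alpha, 15, 11), (Delta, Alpha, 15, 17), (Delta, Alpha, 15, 25), (Delta, Alpha, 15, 31), (Gamma, Alpha, 15, 11), (Gamma, Alpha, 15, 17), (Gamma, Alpha, 15, 25), (Gamma, Alpha, 15, 31), (Orion, Alpha, 38, 11), (Orion, Alpha, 38, 17), (Orion, Alpha, 38, 25), (Orion, Alpha, 38, 31), (Orion, Alpha, 4, 11), (Orion, Alpha, 4, 17), (Orion, Alpha, 4, 25), (Orion, Alpha, 4, 31), (Zephyr, Orion, 33, 28), (Zephyr, Orion, 33, 4)}.
Selection aid != mid: {(Argo, Orion, 1, 28), (Argo, Orion, 1, 4), (Argo, Orion, 5, 28), (Argo, Orion, 5, 4), (Delta, Alpha, 15, 11), (Delta, Alpha, 15, 17), (Delta, Alpha, 15, 25), (Delta, Alpha, 15, 31), (Gamma, Alpha, 15, 11), (Gamma, Alpha, 15, 17), (Gamma, Alpha, 15, 25), (Gamma, Alpha, 15, 31), (Orion, Alpha, 38, 11), (Orion, Alpha, 38, 17), (Orion, Alpha, 38, 25), (Orion, Alpha, 38, 31), (Orion, Alpha, 4, 11), (Orion, Alpha, 4, 17), (Orion, Alpha, 4, 25), (Orion, Alpha, 4, 31), (Zephyr, Orion, 33, 28), (Zephyr, Orion, 33, 4)}
Projecting to role, title, mid (15 duplicate(s) eliminated): {(Alpha, Delta, 15), (Alpha, Gamma, 15), (Alpha, Orion, 38), (Alpha, Orion, 4), (Orion, Argo, 1), (Orion, Argo, 5), (Orion, Zephyr, 33)}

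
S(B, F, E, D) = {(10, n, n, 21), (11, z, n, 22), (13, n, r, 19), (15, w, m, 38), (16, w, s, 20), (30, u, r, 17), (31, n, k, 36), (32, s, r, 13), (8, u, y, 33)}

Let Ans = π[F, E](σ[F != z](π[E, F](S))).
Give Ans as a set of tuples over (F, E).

{(n, k), (n, n), (n, r), (s, r), (u, r), (u, y), (w, m), (w, s)}

π[E, F]: project onto (E, F) → {(k, n), (m, w), (n, n), (n, z), (r, n), (r, s), (r, u), (s, w), (y, u)}
σ[F != z]: keep tuples satisfying F != z → {(k, n), (m, w), (n, n), (r, n), (r, s), (r, u), (s, w), (y, u)}
π[F, E]: project onto (F, E) → {(n, k), (n, n), (n, r), (s, r), (u, r), (u, y), (w, m), (w, s)}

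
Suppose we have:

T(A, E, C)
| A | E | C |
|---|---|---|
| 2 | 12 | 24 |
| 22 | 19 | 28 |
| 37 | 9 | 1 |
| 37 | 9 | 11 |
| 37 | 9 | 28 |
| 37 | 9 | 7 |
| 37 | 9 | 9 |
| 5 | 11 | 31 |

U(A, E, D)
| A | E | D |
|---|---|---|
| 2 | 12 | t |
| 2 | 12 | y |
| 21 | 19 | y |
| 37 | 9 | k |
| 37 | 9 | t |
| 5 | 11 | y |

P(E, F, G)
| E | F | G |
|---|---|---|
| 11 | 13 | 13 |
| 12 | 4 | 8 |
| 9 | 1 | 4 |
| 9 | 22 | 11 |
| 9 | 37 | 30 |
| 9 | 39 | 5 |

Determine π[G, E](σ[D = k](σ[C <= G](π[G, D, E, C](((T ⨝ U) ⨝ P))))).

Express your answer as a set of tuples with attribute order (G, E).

{(11, 9), (30, 9), (4, 9), (5, 9)}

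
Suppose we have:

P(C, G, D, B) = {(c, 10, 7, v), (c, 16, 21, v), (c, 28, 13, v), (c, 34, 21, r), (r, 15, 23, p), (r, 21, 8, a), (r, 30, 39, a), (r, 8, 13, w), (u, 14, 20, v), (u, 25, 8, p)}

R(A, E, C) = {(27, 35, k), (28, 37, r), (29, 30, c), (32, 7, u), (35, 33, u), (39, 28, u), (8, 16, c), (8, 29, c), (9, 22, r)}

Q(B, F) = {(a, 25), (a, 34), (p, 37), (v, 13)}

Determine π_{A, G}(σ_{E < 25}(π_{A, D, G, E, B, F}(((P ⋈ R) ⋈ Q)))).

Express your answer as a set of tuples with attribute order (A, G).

P ⋈ R (natural join on C): {(c, 10, 7, v, 29, 30), (c, 10, 7, v, 8, 16), (c, 10, 7, v, 8, 29), (c, 16, 21, v, 29, 30), (c, 16, 21, v, 8, 16), (c, 16, 21, v, 8, 29), (c, 28, 13, v, 29, 30), (c, 28, 13, v, 8, 16), (c, 28, 13, v, 8, 29), (c, 34, 21, r, 29, 30), (c, 34, 21, r, 8, 16), (c, 34, 21, r, 8, 29), (r, 15, 23, p, 28, 37), (r, 15, 23, p, 9, 22), (r, 21, 8, a, 28, 37), (r, 21, 8, a, 9, 22), (r, 30, 39, a, 28, 37), (r, 30, 39, a, 9, 22), (r, 8, 13, w, 28, 37), (r, 8, 13, w, 9, 22), (u, 14, 20, v, 32, 7), (u, 14, 20, v, 35, 33), (u, 14, 20, v, 39, 28), (u, 25, 8, p, 32, 7), (u, 25, 8, p, 35, 33), (u, 25, 8, p, 39, 28)}
(P ⋈ R) ⋈ Q (natural join on B): {(c, 10, 7, v, 29, 30, 13), (c, 10, 7, v, 8, 16, 13), (c, 10, 7, v, 8, 29, 13), (c, 16, 21, v, 29, 30, 13), (c, 16, 21, v, 8, 16, 13), (c, 16, 21, v, 8, 29, 13), (c, 28, 13, v, 29, 30, 13), (c, 28, 13, v, 8, 16, 13), (c, 28, 13, v, 8, 29, 13), (r, 15, 23, p, 28, 37, 37), (r, 15, 23, p, 9, 22, 37), (r, 21, 8, a, 28, 37, 25), (r, 21, 8, a, 28, 37, 34), (r, 21, 8, a, 9, 22, 25), (r, 21, 8, a, 9, 22, 34), (r, 30, 39, a, 28, 37, 25), (r, 30, 39, a, 28, 37, 34), (r, 30, 39, a, 9, 22, 25), (r, 30, 39, a, 9, 22, 34), (u, 14, 20, v, 32, 7, 13), (u, 14, 20, v, 35, 33, 13), (u, 14, 20, v, 39, 28, 13), (u, 25, 8, p, 32, 7, 37), (u, 25, 8, p, 35, 33, 37), (u, 25, 8, p, 39, 28, 37)}
Projecting to A, D, G, E, B, F: {(28, 23, 15, 37, p, 37), (28, 39, 30, 37, a, 25), (28, 39, 30, 37, a, 34), (28, 8, 21, 37, a, 25), (28, 8, 21, 37, a, 34), (29, 13, 28, 30, v, 13), (29, 21, 16, 30, v, 13), (29, 7, 10, 30, v, 13), (32, 20, 14, 7, v, 13), (32, 8, 25, 7, p, 37), (35, 20, 14, 33, v, 13), (35, 8, 25, 33, p, 37), (39, 20, 14, 28, v, 13), (39, 8, 25, 28, p, 37), (8, 13, 28, 16, v, 13), (8, 13, 28, 29, v, 13), (8, 21, 16, 16, v, 13), (8, 21, 16, 29, v, 13), (8, 7, 10, 16, v, 13), (8, 7, 10, 29, v, 13), (9, 23, 15, 22, p, 37), (9, 39, 30, 22, a, 25), (9, 39, 30, 22, a, 34), (9, 8, 21, 22, a, 25), (9, 8, 21, 22, a, 34)}
Filtering on E < 25 leaves {(32, 20, 14, 7, v, 13), (32, 8, 25, 7, p, 37), (8, 13, 28, 16, v, 13), (8, 21, 16, 16, v, 13), (8, 7, 10, 16, v, 13), (9, 23, 15, 22, p, 37), (9, 39, 30, 22, a, 25), (9, 39, 30, 22, a, 34), (9, 8, 21, 22, a, 25), (9, 8, 21, 22, a, 34)}.
Projecting to A, G (2 duplicate(s) eliminated): {(32, 14), (32, 25), (8, 10), (8, 16), (8, 28), (9, 15), (9, 21), (9, 30)}

{(32, 14), (32, 25), (8, 10), (8, 16), (8, 28), (9, 15), (9, 21), (9, 30)}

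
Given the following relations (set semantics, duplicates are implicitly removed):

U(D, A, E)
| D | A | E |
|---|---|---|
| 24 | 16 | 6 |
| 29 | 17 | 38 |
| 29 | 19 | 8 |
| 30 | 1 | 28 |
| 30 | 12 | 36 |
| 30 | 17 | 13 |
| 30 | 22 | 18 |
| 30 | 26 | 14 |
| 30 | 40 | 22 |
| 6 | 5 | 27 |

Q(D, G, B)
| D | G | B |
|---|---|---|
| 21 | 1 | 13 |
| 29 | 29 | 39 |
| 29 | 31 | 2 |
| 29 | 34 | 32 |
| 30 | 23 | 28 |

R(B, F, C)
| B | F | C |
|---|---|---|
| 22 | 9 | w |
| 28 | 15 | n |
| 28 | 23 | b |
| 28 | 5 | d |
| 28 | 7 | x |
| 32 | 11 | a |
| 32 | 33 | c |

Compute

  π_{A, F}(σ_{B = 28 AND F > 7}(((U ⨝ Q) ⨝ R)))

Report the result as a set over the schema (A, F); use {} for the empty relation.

{(1, 15), (1, 23), (12, 15), (12, 23), (17, 15), (17, 23), (22, 15), (22, 23), (26, 15), (26, 23), (40, 15), (40, 23)}

Natural join on D: {(29, 17, 38, 29, 39), (29, 17, 38, 31, 2), (29, 17, 38, 34, 32), (29, 19, 8, 29, 39), (29, 19, 8, 31, 2), (29, 19, 8, 34, 32), (30, 1, 28, 23, 28), (30, 12, 36, 23, 28), (30, 17, 13, 23, 28), (30, 22, 18, 23, 28), (30, 26, 14, 23, 28), (30, 40, 22, 23, 28)}
Natural join on B: {(29, 17, 38, 34, 32, 11, a), (29, 17, 38, 34, 32, 33, c), (29, 19, 8, 34, 32, 11, a), (29, 19, 8, 34, 32, 33, c), (30, 1, 28, 23, 28, 15, n), (30, 1, 28, 23, 28, 23, b), (30, 1, 28, 23, 28, 5, d), (30, 1, 28, 23, 28, 7, x), (30, 12, 36, 23, 28, 15, n), (30, 12, 36, 23, 28, 23, b), (30, 12, 36, 23, 28, 5, d), (30, 12, 36, 23, 28, 7, x), (30, 17, 13, 23, 28, 15, n), (30, 17, 13, 23, 28, 23, b), (30, 17, 13, 23, 28, 5, d), (30, 17, 13, 23, 28, 7, x), (30, 22, 18, 23, 28, 15, n), (30, 22, 18, 23, 28, 23, b), (30, 22, 18, 23, 28, 5, d), (30, 22, 18, 23, 28, 7, x), (30, 26, 14, 23, 28, 15, n), (30, 26, 14, 23, 28, 23, b), (30, 26, 14, 23, 28, 5, d), (30, 26, 14, 23, 28, 7, x), (30, 40, 22, 23, 28, 15, n), (30, 40, 22, 23, 28, 23, b), (30, 40, 22, 23, 28, 5, d), (30, 40, 22, 23, 28, 7, x)}
Selection B = 28 AND F > 7: {(30, 1, 28, 23, 28, 15, n), (30, 1, 28, 23, 28, 23, b), (30, 12, 36, 23, 28, 15, n), (30, 12, 36, 23, 28, 23, b), (30, 17, 13, 23, 28, 15, n), (30, 17, 13, 23, 28, 23, b), (30, 22, 18, 23, 28, 15, n), (30, 22, 18, 23, 28, 23, b), (30, 26, 14, 23, 28, 15, n), (30, 26, 14, 23, 28, 23, b), (30, 40, 22, 23, 28, 15, n), (30, 40, 22, 23, 28, 23, b)}
Keep only column(s) A, F: {(1, 15), (1, 23), (12, 15), (12, 23), (17, 15), (17, 23), (22, 15), (22, 23), (26, 15), (26, 23), (40, 15), (40, 23)}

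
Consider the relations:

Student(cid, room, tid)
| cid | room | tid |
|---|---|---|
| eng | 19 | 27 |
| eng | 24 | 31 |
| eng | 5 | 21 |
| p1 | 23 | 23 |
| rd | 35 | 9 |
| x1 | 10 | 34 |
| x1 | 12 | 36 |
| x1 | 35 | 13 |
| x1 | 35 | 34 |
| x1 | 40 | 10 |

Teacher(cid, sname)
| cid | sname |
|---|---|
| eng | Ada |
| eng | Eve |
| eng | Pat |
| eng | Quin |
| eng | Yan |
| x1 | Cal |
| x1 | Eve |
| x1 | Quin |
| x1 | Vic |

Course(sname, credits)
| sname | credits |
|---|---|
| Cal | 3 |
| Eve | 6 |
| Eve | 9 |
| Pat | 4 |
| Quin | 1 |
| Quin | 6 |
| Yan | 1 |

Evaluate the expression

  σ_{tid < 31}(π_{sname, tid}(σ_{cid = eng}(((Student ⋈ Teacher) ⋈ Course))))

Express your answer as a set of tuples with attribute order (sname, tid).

Student ⋈ Teacher (natural join on cid): {(eng, 19, 27, Ada), (eng, 19, 27, Eve), (eng, 19, 27, Pat), (eng, 19, 27, Quin), (eng, 19, 27, Yan), (eng, 24, 31, Ada), (eng, 24, 31, Eve), (eng, 24, 31, Pat), (eng, 24, 31, Quin), (eng, 24, 31, Yan), (eng, 5, 21, Ada), (eng, 5, 21, Eve), (eng, 5, 21, Pat), (eng, 5, 21, Quin), (eng, 5, 21, Yan), (x1, 10, 34, Cal), (x1, 10, 34, Eve), (x1, 10, 34, Quin), (x1, 10, 34, Vic), (x1, 12, 36, Cal), (x1, 12, 36, Eve), (x1, 12, 36, Quin), (x1, 12, 36, Vic), (x1, 35, 13, Cal), (x1, 35, 13, Eve), (x1, 35, 13, Quin), (x1, 35, 13, Vic), (x1, 35, 34, Cal), (x1, 35, 34, Eve), (x1, 35, 34, Quin), (x1, 35, 34, Vic), (x1, 40, 10, Cal), (x1, 40, 10, Eve), (x1, 40, 10, Quin), (x1, 40, 10, Vic)}
(Student ⋈ Teacher) ⋈ Course (natural join on sname): {(eng, 19, 27, Eve, 6), (eng, 19, 27, Eve, 9), (eng, 19, 27, Pat, 4), (eng, 19, 27, Quin, 1), (eng, 19, 27, Quin, 6), (eng, 19, 27, Yan, 1), (eng, 24, 31, Eve, 6), (eng, 24, 31, Eve, 9), (eng, 24, 31, Pat, 4), (eng, 24, 31, Quin, 1), (eng, 24, 31, Quin, 6), (eng, 24, 31, Yan, 1), (eng, 5, 21, Eve, 6), (eng, 5, 21, Eve, 9), (eng, 5, 21, Pat, 4), (eng, 5, 21, Quin, 1), (eng, 5, 21, Quin, 6), (eng, 5, 21, Yan, 1), (x1, 10, 34, Cal, 3), (x1, 10, 34, Eve, 6), (x1, 10, 34, Eve, 9), (x1, 10, 34, Quin, 1), (x1, 10, 34, Quin, 6), (x1, 12, 36, Cal, 3), (x1, 12, 36, Eve, 6), (x1, 12, 36, Eve, 9), (x1, 12, 36, Quin, 1), (x1, 12, 36, Quin, 6), (x1, 35, 13, Cal, 3), (x1, 35, 13, Eve, 6), (x1, 35, 13, Eve, 9), (x1, 35, 13, Quin, 1), (x1, 35, 13, Quin, 6), (x1, 35, 34, Cal, 3), (x1, 35, 34, Eve, 6), (x1, 35, 34, Eve, 9), (x1, 35, 34, Quin, 1), (x1, 35, 34, Quin, 6), (x1, 40, 10, Cal, 3), (x1, 40, 10, Eve, 6), (x1, 40, 10, Eve, 9), (x1, 40, 10, Quin, 1), (x1, 40, 10, Quin, 6)}
σ[cid = eng]: keep tuples satisfying cid = eng → {(eng, 19, 27, Eve, 6), (eng, 19, 27, Eve, 9), (eng, 19, 27, Pat, 4), (eng, 19, 27, Quin, 1), (eng, 19, 27, Quin, 6), (eng, 19, 27, Yan, 1), (eng, 24, 31, Eve, 6), (eng, 24, 31, Eve, 9), (eng, 24, 31, Pat, 4), (eng, 24, 31, Quin, 1), (eng, 24, 31, Quin, 6), (eng, 24, 31, Yan, 1), (eng, 5, 21, Eve, 6), (eng, 5, 21, Eve, 9), (eng, 5, 21, Pat, 4), (eng, 5, 21, Quin, 1), (eng, 5, 21, Quin, 6), (eng, 5, 21, Yan, 1)}
π_{sname, tid} gives {(Eve, 21), (Eve, 27), (Eve, 31), (Pat, 21), (Pat, 27), (Pat, 31), (Quin, 21), (Quin, 27), (Quin, 31), (Yan, 21), (Yan, 27), (Yan, 31)} (6 duplicate(s) eliminated).
σ[tid < 31]: keep tuples satisfying tid < 31 → {(Eve, 21), (Eve, 27), (Pat, 21), (Pat, 27), (Quin, 21), (Quin, 27), (Yan, 21), (Yan, 27)}

{(Eve, 21), (Eve, 27), (Pat, 21), (Pat, 27), (Quin, 21), (Quin, 27), (Yan, 21), (Yan, 27)}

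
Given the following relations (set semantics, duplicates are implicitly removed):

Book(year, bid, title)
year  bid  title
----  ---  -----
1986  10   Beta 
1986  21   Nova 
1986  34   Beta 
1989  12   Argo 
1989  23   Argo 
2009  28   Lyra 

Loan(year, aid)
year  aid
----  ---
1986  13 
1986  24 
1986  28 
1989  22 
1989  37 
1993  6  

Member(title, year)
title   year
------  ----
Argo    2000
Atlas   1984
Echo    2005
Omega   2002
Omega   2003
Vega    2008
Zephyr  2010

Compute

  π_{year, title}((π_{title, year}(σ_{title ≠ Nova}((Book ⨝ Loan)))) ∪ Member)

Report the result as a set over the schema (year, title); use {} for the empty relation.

{(1984, Atlas), (1986, Beta), (1989, Argo), (2000, Argo), (2002, Omega), (2003, Omega), (2005, Echo), (2008, Vega), (2010, Zephyr)}

Joining Book and Loan on year yields {(1986, 10, Beta, 13), (1986, 10, Beta, 24), (1986, 10, Beta, 28), (1986, 21, Nova, 13), (1986, 21, Nova, 24), (1986, 21, Nova, 28), (1986, 34, Beta, 13), (1986, 34, Beta, 24), (1986, 34, Beta, 28), (1989, 12, Argo, 22), (1989, 12, Argo, 37), (1989, 23, Argo, 22), (1989, 23, Argo, 37)}.
Apply σ_{title ≠ Nova}; surviving tuples: {(1986, 10, Beta, 13), (1986, 10, Beta, 24), (1986, 10, Beta, 28), (1986, 34, Beta, 13), (1986, 34, Beta, 24), (1986, 34, Beta, 28), (1989, 12, Argo, 22), (1989, 12, Argo, 37), (1989, 23, Argo, 22), (1989, 23, Argo, 37)}
π_{title, year} gives {(Argo, 1989), (Beta, 1986)} (8 duplicate(s) eliminated).
Set union of the two operands is {(Argo, 1989), (Argo, 2000), (Atlas, 1984), (Beta, 1986), (Echo, 2005), (Omega, 2002), (Omega, 2003), (Vega, 2008), (Zephyr, 2010)}.
π_{year, title} gives {(1984, Atlas), (1986, Beta), (1989, Argo), (2000, Argo), (2002, Omega), (2003, Omega), (2005, Echo), (2008, Vega), (2010, Zephyr)}.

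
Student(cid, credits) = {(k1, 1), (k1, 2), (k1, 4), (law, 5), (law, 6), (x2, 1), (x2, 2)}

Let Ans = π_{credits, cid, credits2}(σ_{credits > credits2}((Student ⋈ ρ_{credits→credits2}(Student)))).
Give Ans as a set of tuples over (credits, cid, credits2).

{(2, k1, 1), (2, x2, 1), (4, k1, 1), (4, k1, 2), (6, law, 5)}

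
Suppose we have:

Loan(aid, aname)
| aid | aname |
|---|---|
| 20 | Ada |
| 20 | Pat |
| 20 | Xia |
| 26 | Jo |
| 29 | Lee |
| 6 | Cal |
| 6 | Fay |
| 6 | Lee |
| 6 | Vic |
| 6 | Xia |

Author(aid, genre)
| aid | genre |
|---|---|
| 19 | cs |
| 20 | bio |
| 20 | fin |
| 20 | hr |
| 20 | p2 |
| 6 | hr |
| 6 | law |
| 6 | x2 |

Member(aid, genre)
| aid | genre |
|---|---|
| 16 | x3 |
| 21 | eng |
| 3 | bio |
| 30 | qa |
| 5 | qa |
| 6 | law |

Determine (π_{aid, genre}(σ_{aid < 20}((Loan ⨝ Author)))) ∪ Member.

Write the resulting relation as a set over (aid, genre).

{(16, x3), (21, eng), (3, bio), (30, qa), (5, qa), (6, hr), (6, law), (6, x2)}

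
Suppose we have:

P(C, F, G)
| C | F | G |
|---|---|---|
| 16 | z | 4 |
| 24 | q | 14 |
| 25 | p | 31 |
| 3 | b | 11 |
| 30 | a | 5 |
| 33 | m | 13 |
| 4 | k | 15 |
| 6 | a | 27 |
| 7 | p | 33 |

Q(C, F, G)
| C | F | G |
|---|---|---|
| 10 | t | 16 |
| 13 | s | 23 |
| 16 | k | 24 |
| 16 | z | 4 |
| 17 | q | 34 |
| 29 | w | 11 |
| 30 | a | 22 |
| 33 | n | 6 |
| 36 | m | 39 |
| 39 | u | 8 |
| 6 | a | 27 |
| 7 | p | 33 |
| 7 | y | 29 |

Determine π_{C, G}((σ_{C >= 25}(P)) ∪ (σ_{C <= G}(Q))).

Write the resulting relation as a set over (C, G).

Apply σ_{C >= 25}; surviving tuples: {(25, p, 31), (30, a, 5), (33, m, 13)}
Apply σ_{C <= G}; surviving tuples: {(10, t, 16), (13, s, 23), (16, k, 24), (17, q, 34), (36, m, 39), (6, a, 27), (7, p, 33), (7, y, 29)}
Taking the union: {(10, t, 16), (13, s, 23), (16, k, 24), (17, q, 34), (25, p, 31), (30, a, 5), (33, m, 13), (36, m, 39), (6, a, 27), (7, p, 33), (7, y, 29)}
π_{C, G} gives {(10, 16), (13, 23), (16, 24), (17, 34), (25, 31), (30, 5), (33, 13), (36, 39), (6, 27), (7, 29), (7, 33)}.

{(10, 16), (13, 23), (16, 24), (17, 34), (25, 31), (30, 5), (33, 13), (36, 39), (6, 27), (7, 29), (7, 33)}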